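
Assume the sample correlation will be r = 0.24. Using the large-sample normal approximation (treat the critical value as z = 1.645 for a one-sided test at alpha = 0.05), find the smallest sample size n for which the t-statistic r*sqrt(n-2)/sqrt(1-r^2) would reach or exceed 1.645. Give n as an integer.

r√(n−2)/√(1−r²) ≥ 1.645  ⇔  n−2 ≥ (1.645)²·(1−r²)/r²
(1−r²)/r² = (1−0.0576)/0.0576 = 16.3611
n ≥ 2 + 2.706025·16.3611 = 2 + 44.2735 = 46.2735
⌈46.2735⌉ = 47

47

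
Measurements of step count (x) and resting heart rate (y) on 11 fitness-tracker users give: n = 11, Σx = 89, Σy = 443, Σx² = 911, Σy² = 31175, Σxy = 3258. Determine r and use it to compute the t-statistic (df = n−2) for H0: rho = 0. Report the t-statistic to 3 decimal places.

S_xy = nΣxy − ΣxΣy = 11·3258 − 89·443 = 35838 − 39427 = -3589
S_xx = nΣx² − (Σx)² = 11·911 − 89² = 10021 − 7921 = 2100
S_yy = nΣy² − (Σy)² = 11·31175 − 443² = 342925 − 196249 = 146676
r = S_xy / √(S_xx·S_yy) = -3589 / √(2100·146676) = -3589 / √308019600 = -3589 / 17550.4872 = -0.2045
t = r·√(n−2)/√(1−r²) = -0.2045·√9 / √(1−0.041820) = -0.613500 / 0.978867 = -0.627

-0.627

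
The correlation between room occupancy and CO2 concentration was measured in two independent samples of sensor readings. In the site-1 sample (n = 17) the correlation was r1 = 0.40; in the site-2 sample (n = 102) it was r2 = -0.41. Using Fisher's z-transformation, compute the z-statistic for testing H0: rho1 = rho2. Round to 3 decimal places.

3.009

Fisher z-transforms: z1 = atanh(0.40) = 0.423649, z2 = atanh(-0.41) = -0.435611; difference d = 0.859260
Var(d) = 1/14 + 1/99 = 0.0714286 + 0.0101010 = 0.0815296
z = d/√Var(d) = 0.859260 / √0.0815296 = 0.859260 / 0.285534 = 3.009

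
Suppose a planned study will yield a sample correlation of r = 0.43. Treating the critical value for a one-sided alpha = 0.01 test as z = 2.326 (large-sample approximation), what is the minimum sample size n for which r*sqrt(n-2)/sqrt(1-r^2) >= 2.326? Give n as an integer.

r√(n−2)/√(1−r²) ≥ 2.326  ⇔  n−2 ≥ (2.326)²·(1−r²)/r²
(1−r²)/r² = (1−0.1849)/0.1849 = 4.4083
n ≥ 2 + 5.410276·4.4083 = 2 + 23.8501 = 25.8501
⌈25.8501⌉ = 26

26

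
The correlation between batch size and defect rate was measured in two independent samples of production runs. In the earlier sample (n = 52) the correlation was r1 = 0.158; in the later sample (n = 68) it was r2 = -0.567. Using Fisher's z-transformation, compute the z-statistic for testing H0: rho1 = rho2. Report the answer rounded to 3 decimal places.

z1 = atanh(0.158) = 0.159335,  z2 = atanh(-0.567) = -0.643090
SE = √(1/(n1−3) + 1/(n2−3)) = √(1/49 + 1/65) = √(0.0204082 + 0.0153846) = √0.0357928 = 0.189190
z = (z1 − z2)/SE = (0.159335 − (-0.643090)) / 0.189190 = 0.802425 / 0.189190 = 4.241

4.241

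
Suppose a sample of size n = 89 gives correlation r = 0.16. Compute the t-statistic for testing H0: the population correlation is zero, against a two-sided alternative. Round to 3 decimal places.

1.512

1 − r² = 1 − 0.0256 = 0.9744;  √(1−r²) = 0.987117
√(n−2) = √87 = 9.327379
t = r·√(n−2)/√(1−r²) = 0.16 · 9.327379 / 0.987117 = 1.512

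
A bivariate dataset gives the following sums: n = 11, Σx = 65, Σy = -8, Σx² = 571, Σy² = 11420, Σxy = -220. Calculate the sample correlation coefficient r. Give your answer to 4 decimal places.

Numerator: nΣxy − (Σx)(Σy) = 11·(-220) − (65)(-8) = -1900
Denominator: √[(nΣx²−(Σx)²)(nΣy²−(Σy)²)]
  nΣx²−(Σx)² = 11·571 − 4225 = 2056;  nΣy²−(Σy)² = 11·11420 − 64 = 125556
  √(2056·125556) = √258143136 = 16066.8334
r = -1900 / 16066.8334 = -0.1183

-0.1183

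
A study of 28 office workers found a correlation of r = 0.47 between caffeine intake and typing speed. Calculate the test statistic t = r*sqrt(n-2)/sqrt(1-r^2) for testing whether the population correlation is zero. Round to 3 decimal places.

2.715

t = r·√(n−2) / √(1−r²) with r = 0.47, n = 28
  = 0.47·√26 / √(1 − 0.2209)
  = 0.47·5.099020 / 0.882666
  = 2.396539 / 0.882666 = 2.715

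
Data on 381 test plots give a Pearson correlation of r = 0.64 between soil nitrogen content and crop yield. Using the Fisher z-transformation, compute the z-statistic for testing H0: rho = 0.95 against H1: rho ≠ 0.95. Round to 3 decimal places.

-20.873

Fisher z: atanh(0.64) = 0.758174, atanh(0.95) = 1.831781
z = (z_r − z_0)·√(n−3) = (0.758174 − 1.831781)·√378 = -1.073607 · 19.442222 = -20.873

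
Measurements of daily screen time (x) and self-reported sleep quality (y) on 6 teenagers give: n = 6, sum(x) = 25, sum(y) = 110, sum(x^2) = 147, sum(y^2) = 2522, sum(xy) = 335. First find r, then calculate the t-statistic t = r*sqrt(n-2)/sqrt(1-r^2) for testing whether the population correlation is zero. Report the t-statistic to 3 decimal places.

-3.075

S_xy = nΣxy − ΣxΣy = 6·335 − 25·110 = 2010 − 2750 = -740
S_xx = nΣx² − (Σx)² = 6·147 − 25² = 882 − 625 = 257
S_yy = nΣy² − (Σy)² = 6·2522 − 110² = 15132 − 12100 = 3032
r = S_xy / √(S_xx·S_yy) = -740 / √(257·3032) = -740 / √779224 = -740 / 882.7367 = -0.8383
t = r·√(n−2)/√(1−r²) = -0.8383·√4 / √(1−0.702747) = -1.676600 / 0.545209 = -3.075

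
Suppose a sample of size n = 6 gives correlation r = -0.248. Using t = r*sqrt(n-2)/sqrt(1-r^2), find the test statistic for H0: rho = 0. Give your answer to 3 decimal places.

1 − r² = 1 − 0.061504 = 0.938496;  √(1−r²) = 0.968760
√(n−2) = √4 = 2.000000
t = r·√(n−2)/√(1−r²) = -0.248 · 2.000000 / 0.968760 = -0.512

-0.512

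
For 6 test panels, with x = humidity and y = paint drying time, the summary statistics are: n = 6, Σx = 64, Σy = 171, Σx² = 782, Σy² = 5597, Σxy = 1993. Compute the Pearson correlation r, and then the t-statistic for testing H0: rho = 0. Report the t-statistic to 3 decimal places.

1.624

Numerator: nΣxy − (Σx)(Σy) = 6·1993 − (64)(171) = 1014
Denominator: √[(nΣx²−(Σx)²)(nΣy²−(Σy)²)]
  nΣx²−(Σx)² = 6·782 − 4096 = 596;  nΣy²−(Σy)² = 6·5597 − 29241 = 4341
  √(596·4341) = √2587236 = 1608.4887
r = 1014 / 1608.4887 = 0.6304
t = r·√(n−2)/√(1−r²) = 0.6304·√4 / √(1−0.397404) = 1.260800 / 0.776271 = 1.624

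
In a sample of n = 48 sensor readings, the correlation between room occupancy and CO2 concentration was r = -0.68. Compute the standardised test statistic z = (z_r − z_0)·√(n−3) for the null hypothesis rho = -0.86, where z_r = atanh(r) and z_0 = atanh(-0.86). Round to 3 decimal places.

3.114

z_r = atanh(-0.68) = -0.829114,  z_0 = atanh(-0.86) = -1.293345
SE = 1/√(n−3) = 1/√45 = 0.149071
z = (z_r − z_0)/SE = (-0.829114 − (-1.293345)) / 0.149071 = 0.464231 / 0.149071 = 3.114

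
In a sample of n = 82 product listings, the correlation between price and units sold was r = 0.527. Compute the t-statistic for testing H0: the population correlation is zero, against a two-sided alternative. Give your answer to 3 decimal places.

5.546

1 − r² = 1 − 0.277729 = 0.722271;  √(1−r²) = 0.849865
√(n−2) = √80 = 8.944272
t = r·√(n−2)/√(1−r²) = 0.527 · 8.944272 / 0.849865 = 5.546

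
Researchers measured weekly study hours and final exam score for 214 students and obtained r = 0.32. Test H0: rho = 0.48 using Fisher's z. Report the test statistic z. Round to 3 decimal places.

Fisher z: atanh(0.32) = 0.331647, atanh(0.48) = 0.522984
z = (z_r − z_0)·√(n−3) = (0.331647 − 0.522984)·√211 = -0.191337 · 14.525839 = -2.779

-2.779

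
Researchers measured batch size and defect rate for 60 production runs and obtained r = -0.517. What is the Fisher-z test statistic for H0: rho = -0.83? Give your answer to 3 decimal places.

Fisher z: atanh(-0.517) = -0.572237, atanh(-0.83) = -1.188136
z = (z_r − z_0)·√(n−3) = (-0.572237 − (-1.188136))·√57 = 0.615899 · 7.549834 = 4.650

4.650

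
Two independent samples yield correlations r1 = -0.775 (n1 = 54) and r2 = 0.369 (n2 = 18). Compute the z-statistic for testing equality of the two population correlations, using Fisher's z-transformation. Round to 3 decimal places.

-4.834

z1 = atanh(-0.775) = -1.032728,  z2 = atanh(0.369) = 0.387265
SE = √(1/(n1−3) + 1/(n2−3)) = √(1/51 + 1/15) = √(0.0196078 + 0.0666667) = √0.0862745 = 0.293725
z = (z1 − z2)/SE = (-1.032728 − 0.387265) / 0.293725 = -1.419993 / 0.293725 = -4.834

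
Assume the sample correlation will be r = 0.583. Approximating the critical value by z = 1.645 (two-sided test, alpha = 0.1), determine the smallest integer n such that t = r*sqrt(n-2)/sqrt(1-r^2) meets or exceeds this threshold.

r√(n−2)/√(1−r²) ≥ 1.645  ⇔  n−2 ≥ (1.645)²·(1−r²)/r²
(1−r²)/r² = (1−0.339889)/0.339889 = 1.9421
n ≥ 2 + 2.706025·1.9421 = 2 + 5.2554 = 7.2554
⌈7.2554⌉ = 8

8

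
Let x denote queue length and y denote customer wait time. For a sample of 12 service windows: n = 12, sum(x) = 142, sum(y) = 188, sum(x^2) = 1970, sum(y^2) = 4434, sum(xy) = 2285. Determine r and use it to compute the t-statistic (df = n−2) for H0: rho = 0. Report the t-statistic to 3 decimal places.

S_xy = nΣxy − ΣxΣy = 12·2285 − 142·188 = 27420 − 26696 = 724
S_xx = nΣx² − (Σx)² = 12·1970 − 142² = 23640 − 20164 = 3476
S_yy = nΣy² − (Σy)² = 12·4434 − 188² = 53208 − 35344 = 17864
r = S_xy / √(S_xx·S_yy) = 724 / √(3476·17864) = 724 / √62095264 = 724 / 7880.0548 = 0.0919
t = r·√(n−2)/√(1−r²) = 0.0919·√10 / √(1−0.008446) = 0.290613 / 0.995768 = 0.292

0.292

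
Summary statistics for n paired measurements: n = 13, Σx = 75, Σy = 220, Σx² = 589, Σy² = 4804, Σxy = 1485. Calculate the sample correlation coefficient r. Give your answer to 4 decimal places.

S_xy = nΣxy − ΣxΣy = 13·1485 − 75·220 = 19305 − 16500 = 2805
S_xx = nΣx² − (Σx)² = 13·589 − 75² = 7657 − 5625 = 2032
S_yy = nΣy² − (Σy)² = 13·4804 − 220² = 62452 − 48400 = 14052
r = S_xy / √(S_xx·S_yy) = 2805 / √(2032·14052) = 2805 / √28553664 = 2805 / 5343.5629 = 0.5249

0.5249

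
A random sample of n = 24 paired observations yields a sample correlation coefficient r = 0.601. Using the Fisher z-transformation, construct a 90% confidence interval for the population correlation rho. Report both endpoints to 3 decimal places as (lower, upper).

Fisher z: z_r = atanh(r) = ½·ln((1+0.601)/(1−0.601)) = 0.694711
SE(z) = 1/√(n−3) = 1/√21 = 0.218218
90% ⇒ z* = 1.645; margin = 1.645·0.218218 = 0.358969
CI on z-scale: (0.335742, 1.053680)
Back-transform: tanh(0.335742) = 0.323671, tanh(1.053680) = 0.783233

(0.324, 0.783)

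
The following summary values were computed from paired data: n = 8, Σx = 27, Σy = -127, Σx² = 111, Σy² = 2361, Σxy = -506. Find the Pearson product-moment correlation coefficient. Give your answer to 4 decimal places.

S_xy = nΣxy − ΣxΣy = 8·(-506) − 27·(-127) = -4048 − (-3429) = -619
S_xx = nΣx² − (Σx)² = 8·111 − 27² = 888 − 729 = 159
S_yy = nΣy² − (Σy)² = 8·2361 − (-127)² = 18888 − 16129 = 2759
r = S_xy / √(S_xx·S_yy) = -619 / √(159·2759) = -619 / √438681 = -619 / 662.3300 = -0.9346

-0.9346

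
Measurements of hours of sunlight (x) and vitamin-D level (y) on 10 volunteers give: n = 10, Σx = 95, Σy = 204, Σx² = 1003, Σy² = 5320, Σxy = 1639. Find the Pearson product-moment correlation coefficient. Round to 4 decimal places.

Numerator: nΣxy − (Σx)(Σy) = 10·1639 − (95)(204) = -2990
Denominator: √[(nΣx²−(Σx)²)(nΣy²−(Σy)²)]
  nΣx²−(Σx)² = 10·1003 − 9025 = 1005;  nΣy²−(Σy)² = 10·5320 − 41616 = 11584
  √(1005·11584) = √11641920 = 3412.0258
r = -2990 / 3412.0258 = -0.8763

-0.8763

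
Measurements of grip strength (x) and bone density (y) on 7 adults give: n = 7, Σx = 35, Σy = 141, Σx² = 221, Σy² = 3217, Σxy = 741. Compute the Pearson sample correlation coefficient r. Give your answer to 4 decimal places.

S_xy = nΣxy − ΣxΣy = 7·741 − 35·141 = 5187 − 4935 = 252
S_xx = nΣx² − (Σx)² = 7·221 − 35² = 1547 − 1225 = 322
S_yy = nΣy² − (Σy)² = 7·3217 − 141² = 22519 − 19881 = 2638
r = S_xy / √(S_xx·S_yy) = 252 / √(322·2638) = 252 / √849436 = 252 / 921.6485 = 0.2734

0.2734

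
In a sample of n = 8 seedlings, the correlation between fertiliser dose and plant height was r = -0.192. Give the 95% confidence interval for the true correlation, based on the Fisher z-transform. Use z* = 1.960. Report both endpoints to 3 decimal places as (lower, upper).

Fisher z: z_r = atanh(r) = ½·ln((1+(-0.192))/(1−(-0.192))) = -0.194413
SE(z) = 1/√(n−3) = 1/√5 = 0.447214
95% ⇒ z* = 1.960; margin = 1.960·0.447214 = 0.876539
CI on z-scale: (-1.070952, 0.682126)
Back-transform: tanh(-1.070952) = -0.789820, tanh(0.682126) = 0.592900

(-0.790, 0.593)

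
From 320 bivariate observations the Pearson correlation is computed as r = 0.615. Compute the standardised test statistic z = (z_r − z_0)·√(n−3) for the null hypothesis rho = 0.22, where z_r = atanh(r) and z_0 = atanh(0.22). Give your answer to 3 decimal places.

8.782

z_r = atanh(0.615) = 0.716923,  z_0 = atanh(0.22) = 0.223656
SE = 1/√(n−3) = 1/√317 = 0.056166
z = (z_r − z_0)/SE = (0.716923 − 0.223656) / 0.056166 = 0.493267 / 0.056166 = 8.782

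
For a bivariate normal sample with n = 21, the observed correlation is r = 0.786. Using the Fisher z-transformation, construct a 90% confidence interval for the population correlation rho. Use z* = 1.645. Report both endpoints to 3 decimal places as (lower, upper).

Fisher z: z_r = atanh(r) = ½·ln((1+0.786)/(1−0.786)) = 1.060879
SE(z) = 1/√(n−3) = 1/√18 = 0.235702
90% ⇒ z* = 1.645; margin = 1.645·0.235702 = 0.387730
CI on z-scale: (0.673149, 1.448609)
Back-transform: tanh(0.673149) = 0.587047, tanh(1.448609) = 0.895417

(0.587, 0.895)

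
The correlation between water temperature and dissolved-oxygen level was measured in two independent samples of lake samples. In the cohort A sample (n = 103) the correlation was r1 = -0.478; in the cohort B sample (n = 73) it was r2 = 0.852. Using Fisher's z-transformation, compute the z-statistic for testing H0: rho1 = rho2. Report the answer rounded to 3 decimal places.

Fisher z-transforms: z1 = atanh(-0.478) = -0.520389, z2 = atanh(0.852) = 1.263405; difference d = -1.783794
Var(d) = 1/100 + 1/70 = 0.0100000 + 0.0142857 = 0.0242857
z = d/√Var(d) = -1.783794 / √0.0242857 = -1.783794 / 0.155839 = -11.446

-11.446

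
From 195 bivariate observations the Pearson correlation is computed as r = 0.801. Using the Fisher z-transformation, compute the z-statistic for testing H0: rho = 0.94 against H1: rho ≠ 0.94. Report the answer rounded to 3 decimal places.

-8.822

Fisher z: atanh(0.801) = 1.101396, atanh(0.94) = 1.738049
z = (z_r − z_0)·√(n−3) = (1.101396 − 1.738049)·√192 = -0.636653 · 13.856406 = -8.822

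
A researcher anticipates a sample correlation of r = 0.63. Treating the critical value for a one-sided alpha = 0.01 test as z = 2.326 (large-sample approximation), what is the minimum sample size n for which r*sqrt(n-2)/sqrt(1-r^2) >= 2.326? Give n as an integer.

11

Need r·√(n−2)/√(1−r²) ≥ 2.326
√(n−2) ≥ 2.326·√(1−0.3969) / 0.63 = 2.326·0.776595 / 0.63 = 2.8672
n−2 ≥ 8.2208  ⇒  n ≥ 10.2208
Smallest integer n = 11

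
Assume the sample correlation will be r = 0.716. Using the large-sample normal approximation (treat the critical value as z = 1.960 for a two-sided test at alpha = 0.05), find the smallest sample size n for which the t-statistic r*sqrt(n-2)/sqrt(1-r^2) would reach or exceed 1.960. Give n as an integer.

r√(n−2)/√(1−r²) ≥ 1.960  ⇔  n−2 ≥ (1.960)²·(1−r²)/r²
(1−r²)/r² = (1−0.512656)/0.512656 = 0.9506
n ≥ 2 + 3.8416·0.9506 = 2 + 3.6518 = 5.6518
⌈5.6518⌉ = 6

6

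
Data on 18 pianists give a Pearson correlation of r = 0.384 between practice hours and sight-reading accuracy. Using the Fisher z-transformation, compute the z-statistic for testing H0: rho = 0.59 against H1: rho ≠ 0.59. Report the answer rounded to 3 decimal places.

z_r = atanh(0.384) = 0.404743,  z_0 = atanh(0.59) = 0.677666
SE = 1/√(n−3) = 1/√15 = 0.258199
z = (z_r − z_0)/SE = (0.404743 − 0.677666) / 0.258199 = -0.272923 / 0.258199 = -1.057

-1.057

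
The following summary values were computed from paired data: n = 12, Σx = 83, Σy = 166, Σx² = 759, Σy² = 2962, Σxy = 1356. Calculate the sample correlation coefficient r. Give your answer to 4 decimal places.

S_xy = nΣxy − ΣxΣy = 12·1356 − 83·166 = 16272 − 13778 = 2494
S_xx = nΣx² − (Σx)² = 12·759 − 83² = 9108 − 6889 = 2219
S_yy = nΣy² − (Σy)² = 12·2962 − 166² = 35544 − 27556 = 7988
r = S_xy / √(S_xx·S_yy) = 2494 / √(2219·7988) = 2494 / √17725372 = 2494 / 4210.1511 = 0.5924

0.5924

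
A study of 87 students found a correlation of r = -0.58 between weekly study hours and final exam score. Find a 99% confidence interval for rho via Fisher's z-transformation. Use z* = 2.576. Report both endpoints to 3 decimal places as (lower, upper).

(-0.737, -0.364)

z_r = atanh(-0.58) = -0.662463;  SE = 1/√(n−3) = 1/√84 = 0.109109
z-limits: -0.662463 ± 2.576·0.109109 = -0.662463 ± 0.281065 = [-0.943528, -0.381398]
ρ-limits: (tanh -0.943528, tanh -0.381398) = (-0.737, -0.364)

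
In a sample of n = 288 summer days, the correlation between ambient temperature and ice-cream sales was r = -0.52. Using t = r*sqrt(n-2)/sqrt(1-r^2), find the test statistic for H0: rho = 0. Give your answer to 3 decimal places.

1 − r² = 1 − 0.2704 = 0.7296;  √(1−r²) = 0.854166
√(n−2) = √286 = 16.911535
t = r·√(n−2)/√(1−r²) = -0.52 · 16.911535 / 0.854166 = -10.295

-10.295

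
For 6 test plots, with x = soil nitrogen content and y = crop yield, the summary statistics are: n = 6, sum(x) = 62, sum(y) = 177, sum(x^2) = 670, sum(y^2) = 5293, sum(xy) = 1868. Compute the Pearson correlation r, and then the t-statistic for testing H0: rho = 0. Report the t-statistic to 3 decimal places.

Numerator: nΣxy − (Σx)(Σy) = 6·1868 − (62)(177) = 234
Denominator: √[(nΣx²−(Σx)²)(nΣy²−(Σy)²)]
  nΣx²−(Σx)² = 6·670 − 3844 = 176;  nΣy²−(Σy)² = 6·5293 − 31329 = 429
  √(176·429) = √75504 = 274.7799
r = 234 / 274.7799 = 0.8516
t = r·√(n−2)/√(1−r²) = 0.8516·√4 / √(1−0.725223) = 1.703200 / 0.524192 = 3.249

3.249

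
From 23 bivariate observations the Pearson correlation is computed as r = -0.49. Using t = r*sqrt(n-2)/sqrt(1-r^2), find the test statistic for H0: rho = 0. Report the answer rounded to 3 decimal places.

-2.576

t = r·√(n−2) / √(1−r²) with r = -0.49, n = 23
  = -0.49·√21 / √(1 − 0.2401)
  = -0.49·4.582576 / 0.871722
  = -2.245462 / 0.871722 = -2.576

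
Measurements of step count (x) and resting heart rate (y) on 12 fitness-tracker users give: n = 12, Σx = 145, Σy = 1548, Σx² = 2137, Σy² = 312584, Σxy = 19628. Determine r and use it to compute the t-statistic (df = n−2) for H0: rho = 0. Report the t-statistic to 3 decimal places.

Numerator: nΣxy − (Σx)(Σy) = 12·19628 − (145)(1548) = 11076
Denominator: √[(nΣx²−(Σx)²)(nΣy²−(Σy)²)]
  nΣx²−(Σx)² = 12·2137 − 21025 = 4619;  nΣy²−(Σy)² = 12·312584 − 2396304 = 1354704
  √(4619·1354704) = √6257377776 = 79103.5889
r = 11076 / 79103.5889 = 0.1400
t = r·√(n−2)/√(1−r²) = 0.1400·√10 / √(1−0.019600) = 0.442719 / 0.990152 = 0.447

0.447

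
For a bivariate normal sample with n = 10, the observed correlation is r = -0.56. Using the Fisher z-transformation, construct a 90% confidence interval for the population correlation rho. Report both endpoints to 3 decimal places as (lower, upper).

(-0.850, -0.011)

Fisher z: z_r = atanh(r) = ½·ln((1+(-0.56))/(1−(-0.56))) = -0.632833
SE(z) = 1/√(n−3) = 1/√7 = 0.377964
90% ⇒ z* = 1.645; margin = 1.645·0.377964 = 0.621751
CI on z-scale: (-1.254584, -0.011082)
Back-transform: tanh(-1.254584) = -0.849564, tanh(-0.011082) = -0.011082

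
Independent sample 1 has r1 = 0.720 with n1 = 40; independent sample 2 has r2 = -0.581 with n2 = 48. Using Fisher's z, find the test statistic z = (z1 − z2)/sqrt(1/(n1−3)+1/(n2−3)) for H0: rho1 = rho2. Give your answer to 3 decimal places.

Fisher z-transforms: z1 = atanh(0.720) = 0.907645, z2 = atanh(-0.581) = -0.663971; difference d = 1.571616
Var(d) = 1/37 + 1/45 = 0.0270270 + 0.0222222 = 0.0492492
z = d/√Var(d) = 1.571616 / √0.0492492 = 1.571616 / 0.221922 = 7.082

7.082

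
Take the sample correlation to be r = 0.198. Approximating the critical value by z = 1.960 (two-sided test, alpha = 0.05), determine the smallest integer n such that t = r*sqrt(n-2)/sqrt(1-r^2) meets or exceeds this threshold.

97

Need r·√(n−2)/√(1−r²) ≥ 1.960
√(n−2) ≥ 1.960·√(1−0.039204) / 0.198 = 1.960·0.980202 / 0.198 = 9.7030
n−2 ≥ 94.1482  ⇒  n ≥ 96.1482
Smallest integer n = 97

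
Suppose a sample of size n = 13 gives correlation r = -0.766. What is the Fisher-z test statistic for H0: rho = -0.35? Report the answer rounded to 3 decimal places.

-2.040

Fisher z: atanh(-0.766) = -1.010576, atanh(-0.35) = -0.365444
z = (z_r − z_0)·√(n−3) = (-1.010576 − (-0.365444))·√10 = -0.645132 · 3.162278 = -2.040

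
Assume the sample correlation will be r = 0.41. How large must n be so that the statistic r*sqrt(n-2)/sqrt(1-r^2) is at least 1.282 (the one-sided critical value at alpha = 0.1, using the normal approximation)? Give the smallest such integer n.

11

Need r·√(n−2)/√(1−r²) ≥ 1.282
√(n−2) ≥ 1.282·√(1−0.1681) / 0.41 = 1.282·0.912086 / 0.41 = 2.8519
n−2 ≥ 8.1333  ⇒  n ≥ 10.1333
Smallest integer n = 11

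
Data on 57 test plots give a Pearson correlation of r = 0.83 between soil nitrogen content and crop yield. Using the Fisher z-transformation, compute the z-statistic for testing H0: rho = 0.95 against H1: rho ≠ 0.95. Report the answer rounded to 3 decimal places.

-4.730

z_r = atanh(0.83) = 1.188136,  z_0 = atanh(0.95) = 1.831781
SE = 1/√(n−3) = 1/√54 = 0.136083
z = (z_r − z_0)/SE = (1.188136 − 1.831781) / 0.136083 = -0.643645 / 0.136083 = -4.730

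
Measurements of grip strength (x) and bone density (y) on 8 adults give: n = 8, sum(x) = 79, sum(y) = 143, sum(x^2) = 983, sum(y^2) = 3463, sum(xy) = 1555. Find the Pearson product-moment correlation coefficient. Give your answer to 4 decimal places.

Numerator: nΣxy − (Σx)(Σy) = 8·1555 − (79)(143) = 1143
Denominator: √[(nΣx²−(Σx)²)(nΣy²−(Σy)²)]
  nΣx²−(Σx)² = 8·983 − 6241 = 1623;  nΣy²−(Σy)² = 8·3463 − 20449 = 7255
  √(1623·7255) = √11774865 = 3431.4523
r = 1143 / 3431.4523 = 0.3331

0.3331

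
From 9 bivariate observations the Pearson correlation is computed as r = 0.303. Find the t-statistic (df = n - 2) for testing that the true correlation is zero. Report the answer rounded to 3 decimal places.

0.841

t = r·√(n−2) / √(1−r²) with r = 0.303, n = 9
  = 0.303·√7 / √(1 − 0.091809)
  = 0.303·2.645751 / 0.952991
  = 0.801663 / 0.952991 = 0.841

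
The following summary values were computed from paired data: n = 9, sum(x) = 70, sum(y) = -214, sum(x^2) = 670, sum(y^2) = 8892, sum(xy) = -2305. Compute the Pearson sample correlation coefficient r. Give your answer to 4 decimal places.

-0.9269

S_xy = nΣxy − ΣxΣy = 9·(-2305) − 70·(-214) = -20745 − (-14980) = -5765
S_xx = nΣx² − (Σx)² = 9·670 − 70² = 6030 − 4900 = 1130
S_yy = nΣy² − (Σy)² = 9·8892 − (-214)² = 80028 − 45796 = 34232
r = S_xy / √(S_xx·S_yy) = -5765 / √(1130·34232) = -5765 / √38682160 = -5765 / 6219.4984 = -0.9269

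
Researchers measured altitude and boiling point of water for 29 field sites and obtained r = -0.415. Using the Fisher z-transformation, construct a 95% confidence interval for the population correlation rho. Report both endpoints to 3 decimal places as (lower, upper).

(-0.678, -0.057)

Fisher z: z_r = atanh(r) = ½·ln((1+(-0.415))/(1−(-0.415))) = -0.441636
SE(z) = 1/√(n−3) = 1/√26 = 0.196116
95% ⇒ z* = 1.960; margin = 1.960·0.196116 = 0.384387
CI on z-scale: (-0.826023, -0.057249)
Back-transform: tanh(-0.826023) = -0.678335, tanh(-0.057249) = -0.057187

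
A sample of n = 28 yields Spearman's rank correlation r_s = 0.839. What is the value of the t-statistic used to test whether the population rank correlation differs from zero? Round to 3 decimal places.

7.862

t = r_s·√(n−2) / √(1−r_s²) with r_s = 0.839, n = 28
  = 0.839·√26 / √(1 − 0.703921)
  = 0.839·5.099020 / 0.544131
  = 4.278078 / 0.544131 = 7.862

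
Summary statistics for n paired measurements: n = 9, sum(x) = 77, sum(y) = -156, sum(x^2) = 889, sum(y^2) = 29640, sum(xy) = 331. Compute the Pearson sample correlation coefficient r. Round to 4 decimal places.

0.6689

Numerator: nΣxy − (Σx)(Σy) = 9·331 − (77)(-156) = 14991
Denominator: √[(nΣx²−(Σx)²)(nΣy²−(Σy)²)]
  nΣx²−(Σx)² = 9·889 − 5929 = 2072;  nΣy²−(Σy)² = 9·29640 − 24336 = 242424
  √(2072·242424) = √502302528 = 22412.1067
r = 14991 / 22412.1067 = 0.6689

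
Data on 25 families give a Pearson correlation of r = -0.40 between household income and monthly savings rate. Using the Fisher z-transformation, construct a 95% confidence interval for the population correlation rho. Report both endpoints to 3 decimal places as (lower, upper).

(-0.687, -0.006)

Fisher z: z_r = atanh(r) = ½·ln((1+(-0.40))/(1−(-0.40))) = -0.423649
SE(z) = 1/√(n−3) = 1/√22 = 0.213201
95% ⇒ z* = 1.960; margin = 1.960·0.213201 = 0.417874
CI on z-scale: (-0.841523, -0.005775)
Back-transform: tanh(-0.841523) = -0.686615, tanh(-0.005775) = -0.005775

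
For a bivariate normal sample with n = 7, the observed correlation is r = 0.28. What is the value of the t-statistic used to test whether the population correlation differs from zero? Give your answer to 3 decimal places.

0.652

1 − r² = 1 − 0.0784 = 0.9216;  √(1−r²) = 0.960000
√(n−2) = √5 = 2.236068
t = r·√(n−2)/√(1−r²) = 0.28 · 2.236068 / 0.960000 = 0.652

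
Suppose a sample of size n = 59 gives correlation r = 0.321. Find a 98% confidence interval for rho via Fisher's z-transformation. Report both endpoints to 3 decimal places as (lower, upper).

z_r = atanh(0.321) = 0.332762;  SE = 1/√(n−3) = 1/√56 = 0.133631
z-limits: 0.332762 ± 2.326·0.133631 = 0.332762 ± 0.310826 = [0.021936, 0.643588]
ρ-limits: (tanh 0.021936, tanh 0.643588) = (0.022, 0.567)

(0.022, 0.567)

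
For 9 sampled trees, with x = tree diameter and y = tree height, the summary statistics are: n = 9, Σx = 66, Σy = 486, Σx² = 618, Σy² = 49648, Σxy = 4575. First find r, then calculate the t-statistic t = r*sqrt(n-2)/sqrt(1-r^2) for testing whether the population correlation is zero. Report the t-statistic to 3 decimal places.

S_xy = nΣxy − ΣxΣy = 9·4575 − 66·486 = 41175 − 32076 = 9099
S_xx = nΣx² − (Σx)² = 9·618 − 66² = 5562 − 4356 = 1206
S_yy = nΣy² − (Σy)² = 9·49648 − 486² = 446832 − 236196 = 210636
r = S_xy / √(S_xx·S_yy) = 9099 / √(1206·210636) = 9099 / √254027016 = 9099 / 15938.2250 = 0.5709
t = r·√(n−2)/√(1−r²) = 0.5709·√7 / √(1−0.325927) = 1.510459 / 0.821019 = 1.840

1.840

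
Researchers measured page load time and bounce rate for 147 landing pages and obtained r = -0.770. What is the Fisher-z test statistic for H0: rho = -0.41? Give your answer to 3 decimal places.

z_r = atanh(-0.770) = -1.020328,  z_0 = atanh(-0.41) = -0.435611
SE = 1/√(n−3) = 1/√144 = 0.083333
z = (z_r − z_0)/SE = (-1.020328 − (-0.435611)) / 0.083333 = -0.584717 / 0.083333 = -7.017

-7.017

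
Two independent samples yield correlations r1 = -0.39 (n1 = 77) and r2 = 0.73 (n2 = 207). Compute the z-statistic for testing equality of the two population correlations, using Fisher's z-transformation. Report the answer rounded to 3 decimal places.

-9.878

z1 = atanh(-0.39) = -0.411800,  z2 = atanh(0.73) = 0.928727
SE = √(1/(n1−3) + 1/(n2−3)) = √(1/74 + 1/204) = √(0.0135135 + 0.0049020) = √0.0184155 = 0.135704
z = (z1 − z2)/SE = (-0.411800 − 0.928727) / 0.135704 = -1.340527 / 0.135704 = -9.878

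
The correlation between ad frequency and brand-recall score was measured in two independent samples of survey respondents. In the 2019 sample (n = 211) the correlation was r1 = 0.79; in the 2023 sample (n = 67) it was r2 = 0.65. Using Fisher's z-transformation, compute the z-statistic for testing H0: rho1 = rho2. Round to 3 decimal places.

2.072

z1 = atanh(0.79) = 1.071432,  z2 = atanh(0.65) = 0.775299
SE = √(1/(n1−3) + 1/(n2−3)) = √(1/208 + 1/64) = √(0.0048077 + 0.0156250) = √0.0204327 = 0.142943
z = (z1 − z2)/SE = (1.071432 − 0.775299) / 0.142943 = 0.296133 / 0.142943 = 2.072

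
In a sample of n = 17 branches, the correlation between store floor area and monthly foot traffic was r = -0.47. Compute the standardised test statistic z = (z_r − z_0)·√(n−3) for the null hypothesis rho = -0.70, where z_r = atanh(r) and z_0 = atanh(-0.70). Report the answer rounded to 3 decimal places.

1.337

Fisher z: atanh(-0.47) = -0.510070, atanh(-0.70) = -0.867301
z = (z_r − z_0)·√(n−3) = (-0.510070 − (-0.867301))·√14 = 0.357231 · 3.741657 = 1.337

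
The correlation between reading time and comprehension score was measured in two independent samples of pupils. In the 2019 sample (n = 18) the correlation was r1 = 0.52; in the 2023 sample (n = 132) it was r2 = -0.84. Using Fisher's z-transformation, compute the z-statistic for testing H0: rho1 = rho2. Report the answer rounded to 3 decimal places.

Fisher z-transforms: z1 = atanh(0.52) = 0.576340, z2 = atanh(-0.84) = -1.221174; difference d = 1.797514
Var(d) = 1/15 + 1/129 = 0.0666667 + 0.0077519 = 0.0744186
z = d/√Var(d) = 1.797514 / √0.0744186 = 1.797514 / 0.272798 = 6.589

6.589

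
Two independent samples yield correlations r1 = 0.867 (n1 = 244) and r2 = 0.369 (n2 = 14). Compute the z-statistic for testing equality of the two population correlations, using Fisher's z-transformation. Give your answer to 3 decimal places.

3.028

z1 = atanh(0.867) = 1.320870,  z2 = atanh(0.369) = 0.387265
SE = √(1/(n1−3) + 1/(n2−3)) = √(1/241 + 1/11) = √(0.0041494 + 0.0909091) = √0.0950585 = 0.308316
z = (z1 − z2)/SE = (1.320870 − 0.387265) / 0.308316 = 0.933605 / 0.308316 = 3.028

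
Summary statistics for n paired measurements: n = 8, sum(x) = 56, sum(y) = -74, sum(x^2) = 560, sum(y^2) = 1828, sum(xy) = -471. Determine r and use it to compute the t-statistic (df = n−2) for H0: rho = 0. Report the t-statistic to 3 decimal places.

Numerator: nΣxy − (Σx)(Σy) = 8·(-471) − (56)(-74) = 376
Denominator: √[(nΣx²−(Σx)²)(nΣy²−(Σy)²)]
  nΣx²−(Σx)² = 8·560 − 3136 = 1344;  nΣy²−(Σy)² = 8·1828 − 5476 = 9148
  √(1344·9148) = √12294912 = 3506.4101
r = 376 / 3506.4101 = 0.1072
t = r·√(n−2)/√(1−r²) = 0.1072·√6 / √(1−0.011492) = 0.262585 / 0.994237 = 0.264

0.264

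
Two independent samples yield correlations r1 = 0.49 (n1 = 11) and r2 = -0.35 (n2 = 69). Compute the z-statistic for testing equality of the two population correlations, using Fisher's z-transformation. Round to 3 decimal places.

2.408

z1 = atanh(0.49) = 0.536060,  z2 = atanh(-0.35) = -0.365444
SE = √(1/(n1−3) + 1/(n2−3)) = √(1/8 + 1/66) = √(0.1250000 + 0.0151515) = √0.1401515 = 0.374368
z = (z1 − z2)/SE = (0.536060 − (-0.365444)) / 0.374368 = 0.901504 / 0.374368 = 2.408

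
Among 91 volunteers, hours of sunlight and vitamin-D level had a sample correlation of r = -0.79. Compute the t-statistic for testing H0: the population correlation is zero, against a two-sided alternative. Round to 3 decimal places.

t = r·√(n−2) / √(1−r²) with r = -0.79, n = 91
  = -0.79·√89 / √(1 − 0.6241)
  = -0.79·9.433981 / 0.613107
  = -7.452845 / 0.613107 = -12.156

-12.156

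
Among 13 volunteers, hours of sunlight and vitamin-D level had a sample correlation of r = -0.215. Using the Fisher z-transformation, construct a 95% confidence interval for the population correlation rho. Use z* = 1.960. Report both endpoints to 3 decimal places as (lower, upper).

(-0.685, 0.381)

z_r = atanh(-0.215) = -0.218408;  SE = 1/√(n−3) = 1/√10 = 0.316228
z-limits: -0.218408 ± 1.960·0.316228 = -0.218408 ± 0.619807 = [-0.838215, 0.401399]
ρ-limits: (tanh -0.838215, tanh 0.401399) = (-0.685, 0.381)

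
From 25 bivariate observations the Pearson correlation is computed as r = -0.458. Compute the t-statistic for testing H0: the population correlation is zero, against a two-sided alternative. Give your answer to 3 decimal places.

-2.471

1 − r² = 1 − 0.209764 = 0.790236;  √(1−r²) = 0.888952
√(n−2) = √23 = 4.795832
t = r·√(n−2)/√(1−r²) = -0.458 · 4.795832 / 0.888952 = -2.471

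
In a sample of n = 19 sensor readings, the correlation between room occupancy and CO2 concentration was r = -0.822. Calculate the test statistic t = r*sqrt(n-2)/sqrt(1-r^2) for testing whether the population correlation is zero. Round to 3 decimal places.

t = r·√(n−2) / √(1−r²) with r = -0.822, n = 19
  = -0.822·√17 / √(1 − 0.675684)
  = -0.822·4.123106 / 0.569487
  = -3.389193 / 0.569487 = -5.951

-5.951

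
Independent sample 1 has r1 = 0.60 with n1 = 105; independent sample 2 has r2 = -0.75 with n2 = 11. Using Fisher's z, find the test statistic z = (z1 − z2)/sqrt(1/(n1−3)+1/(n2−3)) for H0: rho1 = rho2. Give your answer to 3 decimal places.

4.538

Fisher z-transforms: z1 = atanh(0.60) = 0.693147, z2 = atanh(-0.75) = -0.972955; difference d = 1.666102
Var(d) = 1/102 + 1/8 = 0.0098039 + 0.1250000 = 0.1348039
z = d/√Var(d) = 1.666102 / √0.1348039 = 1.666102 / 0.367157 = 4.538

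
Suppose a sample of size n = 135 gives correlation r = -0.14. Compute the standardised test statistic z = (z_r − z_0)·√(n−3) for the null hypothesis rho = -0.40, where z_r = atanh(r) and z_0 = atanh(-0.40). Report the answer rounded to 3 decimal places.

z_r = atanh(-0.14) = -0.140926,  z_0 = atanh(-0.40) = -0.423649
SE = 1/√(n−3) = 1/√132 = 0.087039
z = (z_r − z_0)/SE = (-0.140926 − (-0.423649)) / 0.087039 = 0.282723 / 0.087039 = 3.248

3.248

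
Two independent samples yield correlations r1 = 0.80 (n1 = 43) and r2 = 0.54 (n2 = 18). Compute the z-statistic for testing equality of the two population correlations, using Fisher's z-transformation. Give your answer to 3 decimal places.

z1 = atanh(0.80) = 1.098612,  z2 = atanh(0.54) = 0.604156
SE = √(1/(n1−3) + 1/(n2−3)) = √(1/40 + 1/15) = √(0.0250000 + 0.0666667) = √0.0916667 = 0.302765
z = (z1 − z2)/SE = (1.098612 − 0.604156) / 0.302765 = 0.494456 / 0.302765 = 1.633

1.633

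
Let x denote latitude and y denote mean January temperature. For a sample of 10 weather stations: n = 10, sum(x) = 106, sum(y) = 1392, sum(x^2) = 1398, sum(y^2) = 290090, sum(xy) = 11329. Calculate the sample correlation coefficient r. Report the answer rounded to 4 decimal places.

-0.6664

S_xy = nΣxy − ΣxΣy = 10·11329 − 106·1392 = 113290 − 147552 = -34262
S_xx = nΣx² − (Σx)² = 10·1398 − 106² = 13980 − 11236 = 2744
S_yy = nΣy² − (Σy)² = 10·290090 − 1392² = 2900900 − 1937664 = 963236
r = S_xy / √(S_xx·S_yy) = -34262 / √(2744·963236) = -34262 / √2643119584 = -34262 / 51411.2788 = -0.6664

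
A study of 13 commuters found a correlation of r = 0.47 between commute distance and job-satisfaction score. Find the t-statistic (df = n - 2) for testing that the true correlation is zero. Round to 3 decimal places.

1 − r² = 1 − 0.2209 = 0.7791;  √(1−r²) = 0.882666
√(n−2) = √11 = 3.316625
t = r·√(n−2)/√(1−r²) = 0.47 · 3.316625 / 0.882666 = 1.766

1.766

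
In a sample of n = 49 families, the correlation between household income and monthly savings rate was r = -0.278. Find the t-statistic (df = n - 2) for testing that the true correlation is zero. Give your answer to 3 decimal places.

-1.984

t = r·√(n−2) / √(1−r²) with r = -0.278, n = 49
  = -0.278·√47 / √(1 − 0.077284)
  = -0.278·6.855655 / 0.960581
  = -1.905872 / 0.960581 = -1.984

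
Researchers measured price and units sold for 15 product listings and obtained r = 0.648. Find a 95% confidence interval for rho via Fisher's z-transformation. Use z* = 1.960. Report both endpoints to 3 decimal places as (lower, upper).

z_r = atanh(0.648) = 0.771843;  SE = 1/√(n−3) = 1/√12 = 0.288675
z-limits: 0.771843 ± 1.960·0.288675 = 0.771843 ± 0.565803 = [0.206040, 1.337646]
ρ-limits: (tanh 0.206040, tanh 1.337646) = (0.203, 0.871)

(0.203, 0.871)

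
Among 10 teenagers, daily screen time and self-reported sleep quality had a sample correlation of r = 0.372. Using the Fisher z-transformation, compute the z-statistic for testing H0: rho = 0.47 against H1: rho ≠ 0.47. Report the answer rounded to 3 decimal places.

-0.316

z_r = atanh(0.372) = 0.390742,  z_0 = atanh(0.47) = 0.510070
SE = 1/√(n−3) = 1/√7 = 0.377964
z = (z_r − z_0)/SE = (0.390742 − 0.510070) / 0.377964 = -0.119328 / 0.377964 = -0.316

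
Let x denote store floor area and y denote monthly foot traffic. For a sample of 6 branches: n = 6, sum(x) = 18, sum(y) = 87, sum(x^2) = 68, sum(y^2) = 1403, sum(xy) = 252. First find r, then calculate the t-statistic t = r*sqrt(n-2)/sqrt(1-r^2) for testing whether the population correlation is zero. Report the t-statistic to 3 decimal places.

-0.413

S_xy = nΣxy − ΣxΣy = 6·252 − 18·87 = 1512 − 1566 = -54
S_xx = nΣx² − (Σx)² = 6·68 − 18² = 408 − 324 = 84
S_yy = nΣy² − (Σy)² = 6·1403 − 87² = 8418 − 7569 = 849
r = S_xy / √(S_xx·S_yy) = -54 / √(84·849) = -54 / √71316 = -54 / 267.0506 = -0.2022
t = r·√(n−2)/√(1−r²) = -0.2022·√4 / √(1−0.040885) = -0.404400 / 0.979344 = -0.413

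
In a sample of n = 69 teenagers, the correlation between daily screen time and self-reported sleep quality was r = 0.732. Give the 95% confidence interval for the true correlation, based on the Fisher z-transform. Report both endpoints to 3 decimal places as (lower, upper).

Fisher z: z_r = atanh(r) = ½·ln((1+0.732)/(1−0.732)) = 0.933023
SE(z) = 1/√(n−3) = 1/√66 = 0.123091
95% ⇒ z* = 1.960; margin = 1.960·0.123091 = 0.241258
CI on z-scale: (0.691765, 1.174281)
Back-transform: tanh(0.691765) = 0.599115, tanh(1.174281) = 0.825640

(0.599, 0.826)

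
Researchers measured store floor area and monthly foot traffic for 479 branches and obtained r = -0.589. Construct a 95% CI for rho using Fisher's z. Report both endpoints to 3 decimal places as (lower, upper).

(-0.645, -0.527)

z_r = atanh(-0.589) = -0.676133;  SE = 1/√(n−3) = 1/√476 = 0.045835
z-limits: -0.676133 ± 1.960·0.045835 = -0.676133 ± 0.089837 = [-0.765970, -0.586296]
ρ-limits: (tanh -0.765970, tanh -0.586296) = (-0.645, -0.527)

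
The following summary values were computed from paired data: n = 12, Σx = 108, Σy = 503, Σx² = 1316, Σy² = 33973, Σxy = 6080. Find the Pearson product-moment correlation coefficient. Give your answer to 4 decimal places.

0.7375

Numerator: nΣxy − (Σx)(Σy) = 12·6080 − (108)(503) = 18636
Denominator: √[(nΣx²−(Σx)²)(nΣy²−(Σy)²)]
  nΣx²−(Σx)² = 12·1316 − 11664 = 4128;  nΣy²−(Σy)² = 12·33973 − 253009 = 154667
  √(4128·154667) = √638465376 = 25267.8724
r = 18636 / 25267.8724 = 0.7375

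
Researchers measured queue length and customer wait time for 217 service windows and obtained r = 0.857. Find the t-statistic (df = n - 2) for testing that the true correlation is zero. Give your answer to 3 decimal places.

24.385

1 − r² = 1 − 0.734449 = 0.265551;  √(1−r²) = 0.515316
√(n−2) = √215 = 14.662878
t = r·√(n−2)/√(1−r²) = 0.857 · 14.662878 / 0.515316 = 24.385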